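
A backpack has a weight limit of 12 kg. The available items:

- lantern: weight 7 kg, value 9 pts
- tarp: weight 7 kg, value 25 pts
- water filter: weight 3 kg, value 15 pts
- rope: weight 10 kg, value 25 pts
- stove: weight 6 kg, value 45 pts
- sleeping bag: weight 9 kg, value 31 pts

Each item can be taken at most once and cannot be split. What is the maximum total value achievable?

60 pts

Check high-value combinations within 12 kg:
- water filter+stove: weight 3+6=9, value 15+45=60
- water filter+sleeping bag: weight 3+9=12, value 15+31=46
- stove: weight 6, value 45
- tarp+water filter: weight 7+3=10, value 25+15=40
Best: 60 pts.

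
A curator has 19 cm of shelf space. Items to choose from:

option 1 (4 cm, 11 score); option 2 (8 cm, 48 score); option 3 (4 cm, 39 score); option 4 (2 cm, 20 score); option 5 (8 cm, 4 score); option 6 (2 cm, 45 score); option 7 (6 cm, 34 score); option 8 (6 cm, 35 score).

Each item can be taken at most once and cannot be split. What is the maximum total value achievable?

153 score

This is a 0/1 knapsack; check combinations near the capacity.
- option 3+option 6+option 7+option 8: length 4+2+6+6=18, value 39+45+34+35=153
- option 2+option 3+option 4+option 6: length 8+4+2+2=16, value 48+39+20+45=152
- option 1+option 3+option 4+option 6+option 8: length 4+4+2+2+6=18, value 11+39+20+45+35=150
Best: 153 score.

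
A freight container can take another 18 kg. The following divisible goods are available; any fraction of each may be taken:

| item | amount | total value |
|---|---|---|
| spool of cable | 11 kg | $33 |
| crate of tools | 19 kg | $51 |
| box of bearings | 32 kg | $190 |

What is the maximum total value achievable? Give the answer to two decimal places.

Take in order of value per unit:
- box of bearings (190/32 per unit): 18 of 32 → value 18×190/32 = 106.8750, running total 106.88
Total 106.88.

106.88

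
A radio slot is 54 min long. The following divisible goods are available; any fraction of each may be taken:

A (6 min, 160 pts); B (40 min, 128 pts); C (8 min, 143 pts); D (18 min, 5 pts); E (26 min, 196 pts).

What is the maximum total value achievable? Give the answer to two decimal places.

543.80

Take in order of value per unit:
- A (160/6 per unit): all 6 → value 160, running total 160.00
- C (143/8 per unit): all 8 → value 143, running total 303.00
- E (196/26 per unit): all 26 → value 196, running total 499.00
- B (128/40 per unit): 14 of 40 → value 14×128/40 = 44.8000, running total 543.80
Total 543.80.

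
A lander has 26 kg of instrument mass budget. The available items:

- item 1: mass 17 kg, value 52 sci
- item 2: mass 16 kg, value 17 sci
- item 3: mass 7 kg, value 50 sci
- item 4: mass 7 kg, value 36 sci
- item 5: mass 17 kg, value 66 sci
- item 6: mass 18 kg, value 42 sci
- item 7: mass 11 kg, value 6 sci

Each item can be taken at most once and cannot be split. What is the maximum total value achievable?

116 sci

This is a 0/1 knapsack; check combinations near the capacity.
- item 3+item 5: mass 7+17=24, value 50+66=116
- item 1+item 3: mass 17+7=24, value 52+50=102
- item 4+item 5: mass 7+17=24, value 36+66=102
- item 3+item 6: mass 7+18=25, value 50+42=92
Best: 116 sci.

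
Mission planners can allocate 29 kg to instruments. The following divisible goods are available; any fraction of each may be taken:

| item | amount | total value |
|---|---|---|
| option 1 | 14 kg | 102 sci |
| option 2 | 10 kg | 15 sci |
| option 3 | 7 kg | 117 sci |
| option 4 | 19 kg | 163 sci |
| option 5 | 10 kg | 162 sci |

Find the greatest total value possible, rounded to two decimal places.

381.95

Take in order of value per unit:
- option 3 (117/7 per unit): all 7 → value 117, running total 117.00
- option 5 (162/10 per unit): all 10 → value 162, running total 279.00
- option 4 (163/19 per unit): 12 of 19 → value 12×163/19 = 102.9474, running total 381.95
Total 381.95.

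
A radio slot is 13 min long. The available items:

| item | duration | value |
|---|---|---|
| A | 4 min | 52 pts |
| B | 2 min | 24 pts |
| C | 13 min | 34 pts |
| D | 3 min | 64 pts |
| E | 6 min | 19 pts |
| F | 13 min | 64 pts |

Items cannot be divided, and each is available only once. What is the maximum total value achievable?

140 pts

Check high-value combinations within 13 min:
- A+B+D: duration 4+2+3=9, value 52+24+64=140
- A+D+E: duration 4+3+6=13, value 52+64+19=135
- A+D: duration 4+3=7, value 52+64=116
- B+D+E: duration 2+3+6=11, value 24+64+19=107
- A+B+E: duration 4+2+6=12, value 52+24+19=95
Best: 140 pts.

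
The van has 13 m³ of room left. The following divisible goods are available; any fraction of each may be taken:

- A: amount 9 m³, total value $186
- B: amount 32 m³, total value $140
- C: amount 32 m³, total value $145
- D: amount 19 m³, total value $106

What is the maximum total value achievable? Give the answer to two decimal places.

208.32

Take in order of value per unit:
- A (186/9 per unit): all 9 → value 186, running total 186.00
- D (106/19 per unit): 4 of 19 → value 4×106/19 = 22.3158, running total 208.32
Total 208.32.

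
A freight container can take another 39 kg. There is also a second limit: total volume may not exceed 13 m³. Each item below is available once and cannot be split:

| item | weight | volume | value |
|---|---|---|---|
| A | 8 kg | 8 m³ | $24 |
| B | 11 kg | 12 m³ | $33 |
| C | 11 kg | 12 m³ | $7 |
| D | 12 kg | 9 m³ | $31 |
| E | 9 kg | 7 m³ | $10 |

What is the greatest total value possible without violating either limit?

Feasible sets respecting both limits:
- B: weight 11, volume 12, value 33
- D: weight 12, volume 9, value 31
- A: weight 8, volume 8, value 24
- E: weight 9, volume 7, value 10
Best: $33.

$33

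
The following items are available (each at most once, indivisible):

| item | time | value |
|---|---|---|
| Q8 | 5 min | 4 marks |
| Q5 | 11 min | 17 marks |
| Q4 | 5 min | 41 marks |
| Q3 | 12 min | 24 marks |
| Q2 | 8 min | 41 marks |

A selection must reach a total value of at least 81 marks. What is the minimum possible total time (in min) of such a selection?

Subsets with value ≥ 81, sorted by total time:
- Q4+Q2: time 13, value 82
- Q8+Q4+Q2: time 18, value 86
Minimum time: 13 min.

13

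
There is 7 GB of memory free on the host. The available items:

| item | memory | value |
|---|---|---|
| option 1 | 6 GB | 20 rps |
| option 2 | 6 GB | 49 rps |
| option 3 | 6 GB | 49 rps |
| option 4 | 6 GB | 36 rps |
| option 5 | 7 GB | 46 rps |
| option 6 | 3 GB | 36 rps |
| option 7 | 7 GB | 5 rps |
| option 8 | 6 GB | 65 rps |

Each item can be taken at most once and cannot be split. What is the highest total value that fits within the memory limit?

This is a 0/1 knapsack; check combinations near the capacity.
- option 8: memory 6, value 65
- option 2: memory 6, value 49
- option 3: memory 6, value 49
- option 5: memory 7, value 46
Best: 65 rps.

65 rps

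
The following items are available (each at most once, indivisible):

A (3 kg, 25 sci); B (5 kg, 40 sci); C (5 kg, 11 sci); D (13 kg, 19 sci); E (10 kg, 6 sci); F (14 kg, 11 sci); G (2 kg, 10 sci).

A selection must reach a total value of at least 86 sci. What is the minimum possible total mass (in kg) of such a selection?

15

Subsets with value ≥ 86, sorted by total mass:
- A+B+C+G: mass 15, value 86
- A+B+D+G: mass 23, value 94
Minimum mass: 15 kg.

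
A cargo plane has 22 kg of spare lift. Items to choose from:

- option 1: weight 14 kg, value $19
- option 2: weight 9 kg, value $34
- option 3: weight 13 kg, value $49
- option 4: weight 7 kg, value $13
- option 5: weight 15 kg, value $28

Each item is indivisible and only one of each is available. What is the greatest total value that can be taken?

This is a 0/1 knapsack; check combinations near the capacity.
- option 2+option 3: weight 9+13=22, value 34+49=83
- option 3+option 4: weight 13+7=20, value 49+13=62
- option 3: weight 13, value 49
- option 2+option 4: weight 9+7=16, value 34+13=47
Best: $83.

$83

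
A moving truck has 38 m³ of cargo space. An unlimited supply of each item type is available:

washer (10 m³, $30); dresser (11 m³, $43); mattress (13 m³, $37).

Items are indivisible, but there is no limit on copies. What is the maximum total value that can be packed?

$129

Best value-per-unit is dresser at 43/11, and filling with it alone uses volume 3×11=33. No mix of the others beats 3×43 = 129.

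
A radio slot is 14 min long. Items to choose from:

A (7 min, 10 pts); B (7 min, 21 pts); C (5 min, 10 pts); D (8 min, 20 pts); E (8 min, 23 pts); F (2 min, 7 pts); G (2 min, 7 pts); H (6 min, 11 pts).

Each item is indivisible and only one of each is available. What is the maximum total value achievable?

38 pts

Check high-value combinations within 14 min:
- B+C+F: duration 7+5+2=14, value 21+10+7=38
- B+C+G: duration 7+5+2=14, value 21+10+7=38
- E+F+G: duration 8+2+2=12, value 23+7+7=37
- B+F+G: duration 7+2+2=11, value 21+7+7=35
Best: 38 pts.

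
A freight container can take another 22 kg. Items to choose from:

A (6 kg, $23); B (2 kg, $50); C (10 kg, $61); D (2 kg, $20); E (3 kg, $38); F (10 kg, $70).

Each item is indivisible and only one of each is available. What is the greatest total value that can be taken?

$181

This is a 0/1 knapsack; check combinations near the capacity.
- A+B+E+F: weight 6+2+3+10=21, value 23+50+38+70=181
- B+C+F: weight 2+10+10=22, value 50+61+70=181
- B+D+E+F: weight 2+2+3+10=17, value 50+20+38+70=178
Best: $181.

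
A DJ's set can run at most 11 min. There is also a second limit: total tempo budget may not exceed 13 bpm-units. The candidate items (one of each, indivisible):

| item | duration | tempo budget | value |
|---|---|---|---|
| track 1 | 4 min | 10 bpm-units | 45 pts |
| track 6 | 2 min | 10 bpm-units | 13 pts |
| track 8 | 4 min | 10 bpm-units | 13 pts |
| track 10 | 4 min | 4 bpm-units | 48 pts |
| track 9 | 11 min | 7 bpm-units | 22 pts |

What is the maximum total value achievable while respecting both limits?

48 pts

Feasible sets respecting both limits:
- track 10: duration 4, tempo budget 4, value 48
- track 1: duration 4, tempo budget 10, value 45
- track 9: duration 11, tempo budget 7, value 22
- track 6: duration 2, tempo budget 10, value 13
Best: 48 pts.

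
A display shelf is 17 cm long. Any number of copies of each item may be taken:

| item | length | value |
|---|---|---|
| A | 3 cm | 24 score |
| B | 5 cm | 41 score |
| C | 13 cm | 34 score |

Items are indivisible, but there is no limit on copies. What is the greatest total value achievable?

Best value-per-unit is B at 41/5; filling with it alone gives 3×41 = 123.
Optimal mix: 4×A + 1×B → length 17, value 137.

137 score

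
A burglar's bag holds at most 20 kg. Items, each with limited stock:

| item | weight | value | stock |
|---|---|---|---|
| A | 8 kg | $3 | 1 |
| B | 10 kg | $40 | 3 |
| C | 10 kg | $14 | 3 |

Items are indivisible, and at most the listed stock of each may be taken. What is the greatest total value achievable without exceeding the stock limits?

$80

Top feasible selections:
- 2×B: weight 20, value 80
- 1×B + 1×C: weight 20, value 54
- 1×A + 1×B: weight 18, value 43
Best: $80.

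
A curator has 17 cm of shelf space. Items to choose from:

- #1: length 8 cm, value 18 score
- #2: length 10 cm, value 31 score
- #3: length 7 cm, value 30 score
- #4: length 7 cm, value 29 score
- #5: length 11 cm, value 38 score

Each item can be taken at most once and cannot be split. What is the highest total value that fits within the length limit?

Check high-value combinations within 17 cm:
- #2+#3: length 10+7=17, value 31+30=61
- #2+#4: length 10+7=17, value 31+29=60
- #3+#4: length 7+7=14, value 30+29=59
- #1+#3: length 8+7=15, value 18+30=48
Best: 61 score.

61 score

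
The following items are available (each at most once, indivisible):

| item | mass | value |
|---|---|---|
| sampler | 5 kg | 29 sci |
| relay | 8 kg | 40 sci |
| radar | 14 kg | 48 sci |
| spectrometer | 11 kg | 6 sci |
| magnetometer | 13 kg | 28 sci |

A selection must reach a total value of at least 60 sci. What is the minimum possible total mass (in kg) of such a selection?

13

Subsets with value ≥ 60, sorted by total mass:
- sampler+relay: mass 13, value 69
- sampler+radar: mass 19, value 77
Minimum mass: 13 kg.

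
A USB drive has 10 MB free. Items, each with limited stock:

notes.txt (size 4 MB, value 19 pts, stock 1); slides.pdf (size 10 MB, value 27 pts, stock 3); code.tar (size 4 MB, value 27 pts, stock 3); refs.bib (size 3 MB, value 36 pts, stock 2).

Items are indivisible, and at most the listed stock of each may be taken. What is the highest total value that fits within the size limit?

Best selections within size 10 and stock limits:
- 1×code.tar + 2×refs.bib: size 10, value 99
- 1×notes.txt + 2×refs.bib: size 10, value 91
Best: 99 pts.

99 pts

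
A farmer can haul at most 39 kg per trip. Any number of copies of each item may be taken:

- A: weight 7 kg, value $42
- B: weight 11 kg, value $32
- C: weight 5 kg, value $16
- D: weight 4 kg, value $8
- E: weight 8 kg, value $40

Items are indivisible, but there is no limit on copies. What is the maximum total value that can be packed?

$218

Best value-per-unit is A at 42/7; filling with it alone gives 5×42 = 210.
Optimal mix: 5×A + 1×D → weight 39, value 218.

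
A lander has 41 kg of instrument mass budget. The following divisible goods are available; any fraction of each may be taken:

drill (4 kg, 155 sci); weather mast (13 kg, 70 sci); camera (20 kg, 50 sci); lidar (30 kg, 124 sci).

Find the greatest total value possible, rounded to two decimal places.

Take in order of value per unit:
- drill (155/4 per unit): all 4 → value 155, running total 155.00
- weather mast (70/13 per unit): all 13 → value 70, running total 225.00
- lidar (124/30 per unit): 24 of 30 → value 24×124/30 = 99.2000, running total 324.20
Total 324.20.

324.20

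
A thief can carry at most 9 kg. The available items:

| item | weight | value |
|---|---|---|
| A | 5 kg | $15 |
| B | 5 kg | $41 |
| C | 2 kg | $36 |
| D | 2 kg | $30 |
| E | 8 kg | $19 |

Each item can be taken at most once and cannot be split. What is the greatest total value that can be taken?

This is a 0/1 knapsack; check combinations near the capacity.
- B+C+D: weight 5+2+2=9, value 41+36+30=107
- A+C+D: weight 5+2+2=9, value 15+36+30=81
- B+C: weight 5+2=7, value 41+36=77
- B+D: weight 5+2=7, value 41+30=71
Best: $107.

$107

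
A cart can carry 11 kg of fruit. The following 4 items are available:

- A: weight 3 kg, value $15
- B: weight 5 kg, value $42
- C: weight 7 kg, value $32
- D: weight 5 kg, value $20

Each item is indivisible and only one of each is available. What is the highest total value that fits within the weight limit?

$62

Check high-value combinations within 11 kg:
- B+D: weight 5+5=10, value 42+20=62
- A+B: weight 3+5=8, value 15+42=57
- A+C: weight 3+7=10, value 15+32=47
Best: $62.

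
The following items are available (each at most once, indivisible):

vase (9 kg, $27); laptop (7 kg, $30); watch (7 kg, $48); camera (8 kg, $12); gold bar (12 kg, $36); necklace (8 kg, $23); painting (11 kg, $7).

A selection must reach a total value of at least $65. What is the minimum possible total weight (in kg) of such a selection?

Subsets with value ≥ 65, sorted by total weight:
- laptop+watch: weight 14, value 78
- watch+necklace: weight 15, value 71
- vase+watch: weight 16, value 75
- watch+gold bar: weight 19, value 84
Minimum weight: 14 kg.

14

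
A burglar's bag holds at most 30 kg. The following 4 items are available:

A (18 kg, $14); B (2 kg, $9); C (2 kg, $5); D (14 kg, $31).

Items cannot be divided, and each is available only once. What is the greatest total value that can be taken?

Check high-value combinations within 30 kg:
- B+C+D: weight 2+2+14=18, value 9+5+31=45
- B+D: weight 2+14=16, value 9+31=40
- C+D: weight 2+14=16, value 5+31=36
- D: weight 14, value 31
- A+B+C: weight 18+2+2=22, value 14+9+5=28
Best: $45.

$45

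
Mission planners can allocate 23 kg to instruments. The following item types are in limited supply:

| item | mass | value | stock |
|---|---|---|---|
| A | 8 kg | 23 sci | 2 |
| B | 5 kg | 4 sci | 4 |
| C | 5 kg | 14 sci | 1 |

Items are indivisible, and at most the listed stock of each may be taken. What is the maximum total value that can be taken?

Top feasible selections:
- 2×A + 1×C: mass 21, value 60
- 2×A + 1×B: mass 21, value 50
- 2×A: mass 16, value 46
- 1×A + 2×B + 1×C: mass 23, value 45
Best: 60 sci.

60 sci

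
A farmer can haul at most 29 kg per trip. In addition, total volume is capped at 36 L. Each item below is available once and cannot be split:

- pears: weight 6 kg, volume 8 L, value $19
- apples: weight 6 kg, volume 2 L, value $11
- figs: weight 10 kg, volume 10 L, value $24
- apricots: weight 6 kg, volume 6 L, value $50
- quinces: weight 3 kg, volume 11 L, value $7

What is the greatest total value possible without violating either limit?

Feasible sets respecting both limits:
- pears+apples+figs+apricots: weight 28, volume 26, value 104
- pears+figs+apricots+quinces: weight 25, volume 35, value 100
- pears+figs+apricots: weight 22, volume 24, value 93
Best: $104.

$104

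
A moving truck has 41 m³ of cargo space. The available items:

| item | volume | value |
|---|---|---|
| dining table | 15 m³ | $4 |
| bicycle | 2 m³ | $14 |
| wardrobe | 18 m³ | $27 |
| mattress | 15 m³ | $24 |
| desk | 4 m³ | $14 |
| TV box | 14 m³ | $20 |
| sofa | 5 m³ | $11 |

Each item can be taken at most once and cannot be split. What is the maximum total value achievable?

This is a 0/1 knapsack; check combinations near the capacity.
- bicycle+mattress+desk+TV box+sofa: volume 2+15+4+14+5=40, value 14+24+14+20+11=83
- bicycle+wardrobe+mattress+desk: volume 2+18+15+4=39, value 14+27+24+14=79
- bicycle+wardrobe+mattress+sofa: volume 2+18+15+5=40, value 14+27+24+11=76
- bicycle+wardrobe+desk+TV box: volume 2+18+4+14=38, value 14+27+14+20=75
- bicycle+mattress+desk+TV box: volume 2+15+4+14=35, value 14+24+14+20=72
Best: $83.

$83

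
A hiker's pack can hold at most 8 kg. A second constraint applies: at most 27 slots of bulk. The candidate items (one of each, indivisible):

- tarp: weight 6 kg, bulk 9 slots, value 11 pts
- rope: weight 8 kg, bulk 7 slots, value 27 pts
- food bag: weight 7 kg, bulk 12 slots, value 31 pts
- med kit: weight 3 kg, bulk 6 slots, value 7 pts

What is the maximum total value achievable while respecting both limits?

31 pts

Feasible sets respecting both limits:
- food bag: weight 7, bulk 12, value 31
- rope: weight 8, bulk 7, value 27
- tarp: weight 6, bulk 9, value 11
- med kit: weight 3, bulk 6, value 7
Best: 31 pts.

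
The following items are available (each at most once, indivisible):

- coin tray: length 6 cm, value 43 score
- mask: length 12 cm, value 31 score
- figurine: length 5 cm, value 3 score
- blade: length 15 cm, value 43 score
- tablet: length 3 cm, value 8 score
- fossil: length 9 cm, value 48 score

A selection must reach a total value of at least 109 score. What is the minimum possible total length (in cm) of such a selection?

Subsets with value ≥ 109, sorted by total length:
- coin tray+mask+fossil: length 27, value 122
- coin tray+blade+fossil: length 30, value 134
Minimum length: 27 cm.

27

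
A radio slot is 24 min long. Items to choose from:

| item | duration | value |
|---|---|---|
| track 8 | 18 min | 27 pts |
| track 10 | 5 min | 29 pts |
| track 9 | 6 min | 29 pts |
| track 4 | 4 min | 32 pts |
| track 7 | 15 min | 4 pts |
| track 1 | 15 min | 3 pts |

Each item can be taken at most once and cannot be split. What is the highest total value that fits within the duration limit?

90 pts

Check high-value combinations within 24 min:
- track 10+track 9+track 4: duration 5+6+4=15, value 29+29+32=90
- track 10+track 4+track 7: duration 5+4+15=24, value 29+32+4=65
- track 10+track 4+track 1: duration 5+4+15=24, value 29+32+3=64
- track 10+track 4: duration 5+4=9, value 29+32=61
- track 9+track 4: duration 6+4=10, value 29+32=61
Best: 90 pts.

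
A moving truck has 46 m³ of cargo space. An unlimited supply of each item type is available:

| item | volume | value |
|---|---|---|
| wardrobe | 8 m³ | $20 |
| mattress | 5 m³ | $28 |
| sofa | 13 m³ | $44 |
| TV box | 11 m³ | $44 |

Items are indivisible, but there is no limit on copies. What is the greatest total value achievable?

$252

Best value-per-unit is mattress at 28/5, and filling with it alone uses volume 9×5=45. No mix of the others beats 9×28 = 252.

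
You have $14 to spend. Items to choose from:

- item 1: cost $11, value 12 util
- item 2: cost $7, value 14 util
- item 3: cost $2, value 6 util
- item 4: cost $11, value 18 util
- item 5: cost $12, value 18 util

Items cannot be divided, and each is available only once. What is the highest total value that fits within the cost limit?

This is a 0/1 knapsack; check combinations near the capacity.
- item 3+item 4: cost 2+11=13, value 6+18=24
- item 3+item 5: cost 2+12=14, value 6+18=24
- item 2+item 3: cost 7+2=9, value 14+6=20
- item 4: cost 11, value 18
Best: 24 util.

24 util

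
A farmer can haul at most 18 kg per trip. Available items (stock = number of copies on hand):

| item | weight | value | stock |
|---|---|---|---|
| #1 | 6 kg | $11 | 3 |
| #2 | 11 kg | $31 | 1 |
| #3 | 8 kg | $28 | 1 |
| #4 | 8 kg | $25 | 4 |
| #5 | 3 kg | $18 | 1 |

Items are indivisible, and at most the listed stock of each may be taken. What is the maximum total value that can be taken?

$57

Best selections within weight 18 and stock limits:
- 1×#1 + 1×#3 + 1×#5: weight 17, value 57
- 1×#1 + 1×#4 + 1×#5: weight 17, value 54
Best: $57.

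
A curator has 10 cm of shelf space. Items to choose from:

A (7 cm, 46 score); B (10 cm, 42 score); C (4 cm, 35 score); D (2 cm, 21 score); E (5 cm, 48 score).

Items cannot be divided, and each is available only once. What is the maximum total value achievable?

This is a 0/1 knapsack; check combinations near the capacity.
- C+E: length 4+5=9, value 35+48=83
- D+E: length 2+5=7, value 21+48=69
- A+D: length 7+2=9, value 46+21=67
Best: 83 score.

83 score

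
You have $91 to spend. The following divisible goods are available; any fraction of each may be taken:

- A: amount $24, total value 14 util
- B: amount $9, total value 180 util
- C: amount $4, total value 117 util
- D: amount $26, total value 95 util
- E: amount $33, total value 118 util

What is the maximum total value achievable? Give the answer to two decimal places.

521.08

Take in order of value per unit:
- C (117/4 per unit): all 4 → value 117, running total 117.00
- B (180/9 per unit): all 9 → value 180, running total 297.00
- D (95/26 per unit): all 26 → value 95, running total 392.00
- E (118/33 per unit): all 33 → value 118, running total 510.00
- A (14/24 per unit): 19 of 24 → value 19×14/24 = 11.0833, running total 521.08
Total 521.08.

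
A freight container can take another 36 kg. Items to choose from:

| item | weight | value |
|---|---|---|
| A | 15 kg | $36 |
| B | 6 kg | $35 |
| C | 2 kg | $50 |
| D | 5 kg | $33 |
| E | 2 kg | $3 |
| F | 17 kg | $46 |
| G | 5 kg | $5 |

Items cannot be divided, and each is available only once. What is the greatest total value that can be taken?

Check high-value combinations within 36 kg:
- B+C+D+F+G: weight 6+2+5+17+5=35, value 35+50+33+46+5=169
- B+C+D+E+F: weight 6+2+5+2+17=32, value 35+50+33+3+46=167
- B+C+D+F: weight 6+2+5+17=30, value 35+50+33+46=164
- A+B+C+D+E+G: weight 15+6+2+5+2+5=35, value 36+35+50+33+3+5=162
Best: $169.

$169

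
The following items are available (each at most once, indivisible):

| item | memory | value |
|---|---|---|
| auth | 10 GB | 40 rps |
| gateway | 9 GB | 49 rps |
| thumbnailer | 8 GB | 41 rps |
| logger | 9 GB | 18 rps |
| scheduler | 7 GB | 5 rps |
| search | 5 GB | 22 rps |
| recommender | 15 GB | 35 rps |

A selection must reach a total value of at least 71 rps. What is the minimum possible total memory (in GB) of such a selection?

Subsets with value ≥ 71, sorted by total memory:
- gateway+search: memory 14, value 71
- gateway+thumbnailer: memory 17, value 90
- auth+thumbnailer: memory 18, value 81
- auth+gateway: memory 19, value 89
Minimum memory: 14 GB.

14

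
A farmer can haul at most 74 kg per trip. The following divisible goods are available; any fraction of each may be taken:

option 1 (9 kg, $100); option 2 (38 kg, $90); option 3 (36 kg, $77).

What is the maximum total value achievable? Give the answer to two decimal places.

247.75

Take in order of value per unit:
- option 1 (100/9 per unit): all 9 → value 100, running total 100.00
- option 2 (90/38 per unit): all 38 → value 90, running total 190.00
- option 3 (77/36 per unit): 27 of 36 → value 27×77/36 = 57.7500, running total 247.75
Total 247.75.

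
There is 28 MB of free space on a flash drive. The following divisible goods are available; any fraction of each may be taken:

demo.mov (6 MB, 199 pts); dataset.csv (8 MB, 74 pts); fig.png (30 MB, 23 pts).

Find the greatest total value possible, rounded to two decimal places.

283.73

Take in order of value per unit:
- demo.mov (199/6 per unit): all 6 → value 199, running total 199.00
- dataset.csv (74/8 per unit): all 8 → value 74, running total 273.00
- fig.png (23/30 per unit): 14 of 30 → value 14×23/30 = 10.7333, running total 283.73
Total 283.73.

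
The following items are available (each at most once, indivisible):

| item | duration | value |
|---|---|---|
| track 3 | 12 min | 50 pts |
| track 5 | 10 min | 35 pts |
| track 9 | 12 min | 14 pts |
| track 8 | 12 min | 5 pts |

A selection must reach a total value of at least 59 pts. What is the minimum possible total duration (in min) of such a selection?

Subsets with value ≥ 59, sorted by total duration:
- track 3+track 5: duration 22, value 85
- track 3+track 9: duration 24, value 64
- track 3+track 5+track 9: duration 34, value 99
Minimum duration: 22 min.

22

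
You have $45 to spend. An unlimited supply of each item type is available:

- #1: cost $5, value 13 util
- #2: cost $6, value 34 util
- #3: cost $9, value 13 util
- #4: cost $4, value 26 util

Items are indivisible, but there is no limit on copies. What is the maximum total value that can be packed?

Best value-per-unit is #4 at 26/4, and filling with it alone uses cost 11×4=44. No mix of the others beats 11×26 = 286.

286 util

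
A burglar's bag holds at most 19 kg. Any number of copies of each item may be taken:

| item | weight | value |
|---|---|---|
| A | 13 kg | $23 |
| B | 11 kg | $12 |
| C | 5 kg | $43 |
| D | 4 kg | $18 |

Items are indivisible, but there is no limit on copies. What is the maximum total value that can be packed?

$147

Best value-per-unit is C at 43/5; filling with it alone gives 3×43 = 129.
Optimal mix: 3×C + 1×D → weight 19, value 147.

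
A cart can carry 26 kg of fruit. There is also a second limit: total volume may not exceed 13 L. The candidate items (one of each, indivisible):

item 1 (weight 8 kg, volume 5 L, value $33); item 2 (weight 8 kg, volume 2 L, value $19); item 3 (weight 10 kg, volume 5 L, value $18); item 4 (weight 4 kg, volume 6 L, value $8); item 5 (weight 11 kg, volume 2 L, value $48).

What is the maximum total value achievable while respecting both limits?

$89

Feasible sets respecting both limits:
- item 1+item 4+item 5: weight 23, volume 13, value 89
- item 1+item 5: weight 19, volume 7, value 81
- item 2+item 4+item 5: weight 23, volume 10, value 75
Best: $89.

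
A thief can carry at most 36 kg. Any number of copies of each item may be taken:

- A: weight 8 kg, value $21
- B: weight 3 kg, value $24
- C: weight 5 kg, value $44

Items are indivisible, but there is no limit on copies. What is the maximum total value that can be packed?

Best value-per-unit is C at 44/5; filling with it alone gives 7×44 = 308.
Optimal mix: 2×B + 6×C → weight 36, value 312.

$312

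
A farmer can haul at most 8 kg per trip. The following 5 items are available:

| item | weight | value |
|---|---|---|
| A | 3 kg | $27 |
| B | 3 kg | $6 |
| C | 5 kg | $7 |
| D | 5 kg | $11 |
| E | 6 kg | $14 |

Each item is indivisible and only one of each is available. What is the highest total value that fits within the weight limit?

$38

This is a 0/1 knapsack; check combinations near the capacity.
- A+D: weight 3+5=8, value 27+11=38
- A+C: weight 3+5=8, value 27+7=34
- A+B: weight 3+3=6, value 27+6=33
Best: $38.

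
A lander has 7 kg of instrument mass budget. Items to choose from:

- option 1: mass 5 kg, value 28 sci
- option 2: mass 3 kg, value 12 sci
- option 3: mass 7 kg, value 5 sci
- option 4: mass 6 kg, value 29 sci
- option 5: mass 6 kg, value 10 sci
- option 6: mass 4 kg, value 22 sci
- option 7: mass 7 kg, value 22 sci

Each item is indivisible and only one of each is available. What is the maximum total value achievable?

This is a 0/1 knapsack; check combinations near the capacity.
- option 2+option 6: mass 3+4=7, value 12+22=34
- option 4: mass 6, value 29
- option 1: mass 5, value 28
- option 6: mass 4, value 22
- option 7: mass 7, value 22
Best: 34 sci.

34 sci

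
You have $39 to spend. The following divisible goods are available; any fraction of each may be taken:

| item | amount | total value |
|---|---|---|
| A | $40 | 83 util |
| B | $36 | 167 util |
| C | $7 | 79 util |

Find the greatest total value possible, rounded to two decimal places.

Take in order of value per unit:
- C (79/7 per unit): all 7 → value 79, running total 79.00
- B (167/36 per unit): 32 of 36 → value 32×167/36 = 148.4444, running total 227.44
Total 227.44.

227.44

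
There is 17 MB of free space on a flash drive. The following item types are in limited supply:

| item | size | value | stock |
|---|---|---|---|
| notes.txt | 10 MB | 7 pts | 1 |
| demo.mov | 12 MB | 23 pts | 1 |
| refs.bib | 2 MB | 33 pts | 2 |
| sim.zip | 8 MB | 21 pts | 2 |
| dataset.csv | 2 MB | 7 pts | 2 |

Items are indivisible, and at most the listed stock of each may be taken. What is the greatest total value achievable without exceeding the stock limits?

101 pts

Best selections within size 17 and stock limits:
- 2×refs.bib + 1×sim.zip + 2×dataset.csv: size 16, value 101
- 2×refs.bib + 1×sim.zip + 1×dataset.csv: size 14, value 94
- 1×demo.mov + 2×refs.bib: size 16, value 89
Best: 101 pts.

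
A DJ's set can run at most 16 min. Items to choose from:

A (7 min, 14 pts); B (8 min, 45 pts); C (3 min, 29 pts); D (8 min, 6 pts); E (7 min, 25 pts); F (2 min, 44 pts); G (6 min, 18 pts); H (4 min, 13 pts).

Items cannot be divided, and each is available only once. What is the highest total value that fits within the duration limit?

118 pts

Check high-value combinations within 16 min:
- B+C+F: duration 8+3+2=13, value 45+29+44=118
- C+E+F+H: duration 3+7+2+4=16, value 29+25+44+13=111
- B+F+G: duration 8+2+6=16, value 45+44+18=107
Best: 118 pts.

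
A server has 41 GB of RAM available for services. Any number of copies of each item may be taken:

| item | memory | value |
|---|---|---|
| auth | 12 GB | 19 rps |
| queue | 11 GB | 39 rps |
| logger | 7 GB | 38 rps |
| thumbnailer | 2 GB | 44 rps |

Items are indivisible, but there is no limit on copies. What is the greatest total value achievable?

Best value-per-unit is thumbnailer at 44/2, and filling with it alone uses memory 20×2=40. No mix of the others beats 20×44 = 880.

880 rps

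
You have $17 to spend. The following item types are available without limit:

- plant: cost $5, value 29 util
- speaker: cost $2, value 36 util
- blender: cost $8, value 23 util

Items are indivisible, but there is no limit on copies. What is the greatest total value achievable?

288 util

Best value-per-unit is speaker at 36/2, and filling with it alone uses cost 8×2=16. No mix of the others beats 8×36 = 288.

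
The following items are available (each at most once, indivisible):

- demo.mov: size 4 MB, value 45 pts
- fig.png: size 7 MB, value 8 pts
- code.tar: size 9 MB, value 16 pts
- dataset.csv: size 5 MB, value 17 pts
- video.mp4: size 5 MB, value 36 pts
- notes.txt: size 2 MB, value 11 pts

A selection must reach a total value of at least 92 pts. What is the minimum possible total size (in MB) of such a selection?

Subsets with value ≥ 92, sorted by total size:
- demo.mov+video.mp4+notes.txt: size 11, value 92
- demo.mov+dataset.csv+video.mp4: size 14, value 98
- demo.mov+dataset.csv+video.mp4+notes.txt: size 16, value 109
- demo.mov+fig.png+video.mp4+notes.txt: size 18, value 100
Minimum size: 11 MB.

11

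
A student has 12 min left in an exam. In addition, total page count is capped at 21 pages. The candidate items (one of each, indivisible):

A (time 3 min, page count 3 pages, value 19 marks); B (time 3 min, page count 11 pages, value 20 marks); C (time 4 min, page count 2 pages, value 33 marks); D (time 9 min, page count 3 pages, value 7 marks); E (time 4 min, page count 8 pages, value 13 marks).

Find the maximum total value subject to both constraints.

Feasible sets respecting both limits:
- A+B+C: time 10, page count 16, value 72
- B+C+E: time 11, page count 21, value 66
- A+C+E: time 11, page count 13, value 65
- B+C: time 7, page count 13, value 53
Best: 72 marks.

72 marks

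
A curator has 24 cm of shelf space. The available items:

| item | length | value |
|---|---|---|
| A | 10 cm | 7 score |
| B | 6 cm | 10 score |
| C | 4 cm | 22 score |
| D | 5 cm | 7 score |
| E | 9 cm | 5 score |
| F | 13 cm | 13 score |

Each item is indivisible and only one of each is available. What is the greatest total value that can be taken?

45 score

Check high-value combinations within 24 cm:
- B+C+F: length 6+4+13=23, value 10+22+13=45
- B+C+D+E: length 6+4+5+9=24, value 10+22+7+5=44
- C+D+F: length 4+5+13=22, value 22+7+13=42
- B+C+D: length 6+4+5=15, value 10+22+7=39
- A+B+C: length 10+6+4=20, value 7+10+22=39
Best: 45 score.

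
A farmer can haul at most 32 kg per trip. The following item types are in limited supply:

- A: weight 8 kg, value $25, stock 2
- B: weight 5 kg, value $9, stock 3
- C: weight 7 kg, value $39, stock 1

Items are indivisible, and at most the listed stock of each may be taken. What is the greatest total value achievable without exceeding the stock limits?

Best selections within weight 32 and stock limits:
- 2×A + 1×B + 1×C: weight 28, value 98
- 1×A + 3×B + 1×C: weight 30, value 91
Best: $98.

$98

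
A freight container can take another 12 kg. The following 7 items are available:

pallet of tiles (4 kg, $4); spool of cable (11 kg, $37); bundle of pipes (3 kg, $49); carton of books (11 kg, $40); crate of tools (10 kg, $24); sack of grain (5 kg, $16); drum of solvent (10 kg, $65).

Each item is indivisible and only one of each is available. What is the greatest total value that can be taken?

Check high-value combinations within 12 kg:
- pallet of tiles+bundle of pipes+sack of grain: weight 4+3+5=12, value 4+49+16=69
- bundle of pipes+sack of grain: weight 3+5=8, value 49+16=65
- drum of solvent: weight 10, value 65
- pallet of tiles+bundle of pipes: weight 4+3=7, value 4+49=53
- bundle of pipes: weight 3, value 49
Best: $69.

$69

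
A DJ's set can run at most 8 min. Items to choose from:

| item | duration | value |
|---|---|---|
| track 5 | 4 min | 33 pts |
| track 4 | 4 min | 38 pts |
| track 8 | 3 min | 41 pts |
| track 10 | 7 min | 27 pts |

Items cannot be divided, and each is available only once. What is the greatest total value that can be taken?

Check high-value combinations within 8 min:
- track 4+track 8: duration 4+3=7, value 38+41=79
- track 5+track 8: duration 4+3=7, value 33+41=74
- track 5+track 4: duration 4+4=8, value 33+38=71
- track 8: duration 3, value 41
Best: 79 pts.

79 pts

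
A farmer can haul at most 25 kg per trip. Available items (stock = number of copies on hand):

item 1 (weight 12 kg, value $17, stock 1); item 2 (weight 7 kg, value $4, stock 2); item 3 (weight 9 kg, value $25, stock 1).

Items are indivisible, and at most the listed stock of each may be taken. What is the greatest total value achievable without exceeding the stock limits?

Best selections within weight 25 and stock limits:
- 1×item 1 + 1×item 3: weight 21, value 42
- 2×item 2 + 1×item 3: weight 23, value 33
- 1×item 2 + 1×item 3: weight 16, value 29
- 1×item 3: weight 9, value 25
Best: $42.

$42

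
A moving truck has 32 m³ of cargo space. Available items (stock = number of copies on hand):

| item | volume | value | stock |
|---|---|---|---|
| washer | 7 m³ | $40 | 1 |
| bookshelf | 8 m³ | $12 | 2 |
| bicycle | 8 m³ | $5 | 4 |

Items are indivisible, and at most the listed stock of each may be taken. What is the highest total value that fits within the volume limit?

Top feasible selections:
- 1×washer + 2×bookshelf + 1×bicycle: volume 31, value 69
- 1×washer + 2×bookshelf: volume 23, value 64
- 1×washer + 1×bookshelf + 2×bicycle: volume 31, value 62
- 1×washer + 1×bookshelf + 1×bicycle: volume 23, value 57
Best: $69.

$69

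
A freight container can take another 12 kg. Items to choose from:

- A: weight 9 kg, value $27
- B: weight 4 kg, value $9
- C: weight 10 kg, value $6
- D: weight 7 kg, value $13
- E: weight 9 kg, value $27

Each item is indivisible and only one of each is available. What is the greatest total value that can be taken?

Check high-value combinations within 12 kg:
- A: weight 9, value 27
- E: weight 9, value 27
- B+D: weight 4+7=11, value 9+13=22
Best: $27.

$27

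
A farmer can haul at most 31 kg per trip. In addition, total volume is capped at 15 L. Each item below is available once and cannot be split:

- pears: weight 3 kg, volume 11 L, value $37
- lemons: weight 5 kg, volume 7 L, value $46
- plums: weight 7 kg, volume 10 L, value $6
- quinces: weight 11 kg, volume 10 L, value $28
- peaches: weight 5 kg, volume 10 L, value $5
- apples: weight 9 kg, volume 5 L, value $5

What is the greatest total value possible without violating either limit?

Feasible sets respecting both limits:
- lemons+apples: weight 14, volume 12, value 51
- lemons: weight 5, volume 7, value 46
- pears: weight 3, volume 11, value 37
Best: $51.

$51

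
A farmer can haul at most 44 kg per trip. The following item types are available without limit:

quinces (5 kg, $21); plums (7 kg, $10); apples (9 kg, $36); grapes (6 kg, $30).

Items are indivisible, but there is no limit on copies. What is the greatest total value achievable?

Best value-per-unit is grapes at 30/6, and filling with it alone uses weight 7×6=42. No mix of the others beats 7×30 = 210.

$210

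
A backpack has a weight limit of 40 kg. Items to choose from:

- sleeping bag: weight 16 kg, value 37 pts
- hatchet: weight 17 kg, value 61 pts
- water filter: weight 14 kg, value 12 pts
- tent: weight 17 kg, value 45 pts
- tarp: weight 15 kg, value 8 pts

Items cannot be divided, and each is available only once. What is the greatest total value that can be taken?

106 pts

This is a 0/1 knapsack; check combinations near the capacity.
- hatchet+tent: weight 17+17=34, value 61+45=106
- sleeping bag+hatchet: weight 16+17=33, value 37+61=98
- sleeping bag+tent: weight 16+17=33, value 37+45=82
- hatchet+water filter: weight 17+14=31, value 61+12=73
- hatchet+tarp: weight 17+15=32, value 61+8=69
Best: 106 pts.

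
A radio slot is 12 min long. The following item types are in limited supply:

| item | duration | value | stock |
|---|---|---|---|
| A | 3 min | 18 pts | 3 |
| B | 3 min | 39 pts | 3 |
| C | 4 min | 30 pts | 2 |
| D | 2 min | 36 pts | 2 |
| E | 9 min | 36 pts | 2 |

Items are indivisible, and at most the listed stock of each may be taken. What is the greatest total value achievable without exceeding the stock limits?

153 pts

Top feasible selections:
- 3×B + 1×D: duration 11, value 153
- 2×B + 2×D: duration 10, value 150
Best: 153 pts.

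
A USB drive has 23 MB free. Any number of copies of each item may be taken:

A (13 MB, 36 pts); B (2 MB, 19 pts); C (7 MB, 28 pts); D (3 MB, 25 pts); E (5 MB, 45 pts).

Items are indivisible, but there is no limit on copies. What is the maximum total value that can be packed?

Best value-per-unit is B at 19/2; filling with it alone gives 11×19 = 209.
Optimal mix: 9×B + 1×E → size 23, value 216.

216 pts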